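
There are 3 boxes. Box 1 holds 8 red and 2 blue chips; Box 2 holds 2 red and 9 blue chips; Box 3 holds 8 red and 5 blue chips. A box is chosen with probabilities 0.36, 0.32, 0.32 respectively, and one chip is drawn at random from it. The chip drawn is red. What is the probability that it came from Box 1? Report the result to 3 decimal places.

Posterior probability ≈ 0.530

P(red|Box 1) = 0.8; P(red|Box 2) = 0.1818; P(red|Box 3) = 0.6154.
Prior × likelihood for each source: 0.36·0.8=0.2880, 0.32·0.1818=0.05818, 0.32·0.6154=0.1969. Summing gives P(red) = 0.54310.
P(Box 1 | red) = 0.2880 / 0.54310 = 0.530.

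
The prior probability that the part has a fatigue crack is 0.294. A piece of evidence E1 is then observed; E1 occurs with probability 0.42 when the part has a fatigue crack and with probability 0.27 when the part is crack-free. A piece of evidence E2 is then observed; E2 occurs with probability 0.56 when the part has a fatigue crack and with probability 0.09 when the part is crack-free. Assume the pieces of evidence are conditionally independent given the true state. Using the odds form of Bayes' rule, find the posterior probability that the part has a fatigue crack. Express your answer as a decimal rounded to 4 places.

Posterior probability ≈ 0.8012

Prior odds = 0.294/(1−0.294) = 0.41643.
Likelihood ratio for E1 = 0.42/0.27 = 1.5556.
Likelihood ratio for E2 = 0.56/0.09 = 6.2222.
Posterior odds = prior odds × LR₁ × LR₂ = 4.0306.
Posterior probability = odds/(1+odds) = 4.0306/5.0306 = 0.8012.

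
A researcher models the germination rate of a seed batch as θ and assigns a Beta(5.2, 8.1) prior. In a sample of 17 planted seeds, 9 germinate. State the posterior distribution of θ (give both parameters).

Posterior: Beta(14.2, 16.1)

Observing 9 successes and 8 failures updates Beta(5.2, 8.1) by adding the success and failure counts to the two shape parameters: α = 5.2+9 = 14.2, β = 8.1+8 = 16.1.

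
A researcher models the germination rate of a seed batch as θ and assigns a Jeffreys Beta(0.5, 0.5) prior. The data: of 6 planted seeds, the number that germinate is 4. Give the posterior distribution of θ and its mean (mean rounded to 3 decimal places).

The binomial likelihood is conjugate to the Beta prior: with 4 successes and 2 failures, the posterior is Beta(0.5+4, 0.5+2) = Beta(4.5, 2.5).
E[θ | data] = 4.5/(4.5+2.5) = 0.643.

Posterior: Beta(4.5, 2.5); mean ≈ 0.643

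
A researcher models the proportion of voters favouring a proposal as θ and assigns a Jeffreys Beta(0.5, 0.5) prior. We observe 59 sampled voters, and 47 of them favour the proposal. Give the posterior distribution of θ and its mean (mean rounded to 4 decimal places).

Posterior: Beta(47.5, 12.5); mean ≈ 0.7917

Observing 47 successes and 12 failures updates Beta(0.5, 0.5) by adding the success and failure counts to the two shape parameters: α = 0.5+47 = 47.5, β = 0.5+12 = 12.5.
E[θ | data] = 47.5/(47.5+12.5) = 0.7917.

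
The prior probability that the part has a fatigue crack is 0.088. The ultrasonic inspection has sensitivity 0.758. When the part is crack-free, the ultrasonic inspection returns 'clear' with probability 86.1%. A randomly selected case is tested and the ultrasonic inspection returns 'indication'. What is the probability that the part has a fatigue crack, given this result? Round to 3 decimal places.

Let H be the event that the part has a fatigue crack. P(H) = 0.088, so P(¬H) = 0.912. With E the 'indication' result, P(E|H) = 0.758 and P(E|¬H) = 0.139.
P(E) = 0.758·0.088 + 0.139·0.912 = 0.066704 + 0.12677 = 0.19347.
By Bayes' theorem, P(H|E) = 0.066704 / 0.19347 = 0.345.

P(H | E) ≈ 0.345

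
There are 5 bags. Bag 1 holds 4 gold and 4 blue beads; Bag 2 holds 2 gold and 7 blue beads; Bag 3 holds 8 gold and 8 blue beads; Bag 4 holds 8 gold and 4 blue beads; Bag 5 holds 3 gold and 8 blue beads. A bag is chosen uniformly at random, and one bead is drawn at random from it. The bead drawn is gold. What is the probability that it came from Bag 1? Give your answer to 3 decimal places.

Posterior probability ≈ 0.231

P(gold|Bag 1) = 0.5; P(gold|Bag 2) = 0.2222; P(gold|Bag 3) = 0.5; P(gold|Bag 4) = 0.6667; P(gold|Bag 5) = 0.2727.
Prior × likelihood for each source: 0.2·0.5=0.1000, 0.2·0.2222=0.04444, 0.2·0.5=0.1000, 0.2·0.6667=0.1333, 0.2·0.2727=0.05455. Summing gives P(gold) = 0.43232.
P(Bag 1 | gold) = 0.1000 / 0.43232 = 0.231.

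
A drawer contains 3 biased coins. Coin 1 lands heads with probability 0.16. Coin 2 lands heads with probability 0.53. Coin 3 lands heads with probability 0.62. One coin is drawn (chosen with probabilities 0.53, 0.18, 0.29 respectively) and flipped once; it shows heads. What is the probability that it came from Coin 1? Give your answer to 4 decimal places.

Tabulate prior·likelihood by source: [1] prior 0.53, lik 0.16, product 0.08480; [2] prior 0.18, lik 0.53, product 0.09540; [3] prior 0.29, lik 0.62, product 0.1798.
Normalizing constant = 0.36000; the posterior for Coin 1 is its product over the sum, 0.08480/0.36000 = 0.2356.

Posterior probability ≈ 0.2356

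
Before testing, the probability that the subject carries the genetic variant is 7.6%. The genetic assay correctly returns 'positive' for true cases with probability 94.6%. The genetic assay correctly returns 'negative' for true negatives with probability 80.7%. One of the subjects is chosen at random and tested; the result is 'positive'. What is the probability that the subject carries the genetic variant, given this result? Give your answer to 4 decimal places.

Write H for 'the subject carries the genetic variant'. Prior odds H:¬H = 0.076/0.924 = 0.082251. For the 'positive' outcome, the likelihood ratio is 0.946/0.193 = 4.9016.
Posterior odds = 0.082251 × 4.9016 = 0.40316, so P(H|E) = 0.40316/(1+0.40316) = 0.2873.

P(H | E) ≈ 0.2873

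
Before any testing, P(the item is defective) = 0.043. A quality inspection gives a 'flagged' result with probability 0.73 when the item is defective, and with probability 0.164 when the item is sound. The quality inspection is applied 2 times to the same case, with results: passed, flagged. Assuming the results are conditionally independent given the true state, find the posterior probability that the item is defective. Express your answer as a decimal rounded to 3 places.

Posterior P(H) ≈ 0.061

Let H be the event that the item is defective; start with P(H) = 0.043. P('flagged'|H) = 0.73, P('flagged'|¬H) = 0.164.
Update on result 1 ('passed'): P(H) ← 0.27·0.0430 / (0.27·0.0430 + 0.836·0.9570) = 0.011610/0.81166 = 0.0143.
Update on result 2 ('flagged'): P(H) ← 0.73·0.0143 / (0.73·0.0143 + 0.164·0.9857) = 0.010442/0.17210 = 0.0607.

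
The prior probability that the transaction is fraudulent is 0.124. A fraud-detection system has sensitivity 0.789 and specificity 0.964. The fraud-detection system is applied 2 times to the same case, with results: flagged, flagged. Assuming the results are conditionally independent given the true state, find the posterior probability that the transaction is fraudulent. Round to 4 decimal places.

With H the event that the transaction is fraudulent, the joint likelihood of the observed sequence is P(data|H) = 0.789·0.789 = 0.62252 and P(data|¬H) = 0.036·0.036 = 0.0012960.
Bayes: P(H|data) = 0.124·0.62252 / (0.124·0.62252 + 0.876·0.0012960) = 0.077193/0.078328 = 0.9855.

Posterior P(H) ≈ 0.9855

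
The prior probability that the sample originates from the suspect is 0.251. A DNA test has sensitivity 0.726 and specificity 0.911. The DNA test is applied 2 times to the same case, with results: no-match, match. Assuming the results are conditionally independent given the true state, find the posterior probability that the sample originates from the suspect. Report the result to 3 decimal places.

Posterior P(H) ≈ 0.451

With H the event that the sample originates from the suspect, the joint likelihood of the observed sequence is P(data|H) = 0.274·0.726 = 0.19892 and P(data|¬H) = 0.911·0.089 = 0.081079.
Bayes: P(H|data) = 0.251·0.19892 / (0.251·0.19892 + 0.749·0.081079) = 0.049930/0.11066 = 0.4512.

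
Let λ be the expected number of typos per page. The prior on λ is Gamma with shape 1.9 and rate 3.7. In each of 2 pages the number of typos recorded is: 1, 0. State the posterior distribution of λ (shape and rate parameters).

Posterior: Gamma(shape=2.9, rate=5.7)

Total count ∑xᵢ = 1 over n = 2 pages.
Gamma is conjugate to the Poisson likelihood: posterior is Gamma(shape = 1.9+1 = 2.9, rate = 3.7+2 = 5.7).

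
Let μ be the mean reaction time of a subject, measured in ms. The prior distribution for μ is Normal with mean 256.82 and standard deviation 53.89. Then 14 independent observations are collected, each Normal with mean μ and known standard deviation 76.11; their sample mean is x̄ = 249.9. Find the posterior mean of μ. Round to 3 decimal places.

Posterior mean ≈ 250.763

With known σ, the Normal prior is conjugate. Weight on the data is w = (n/σ²)/(n/σ² + 1/τ₀²) = 0.00241682/(0.00241682+0.00034434) = 0.87529.
Posterior mean = w·x̄ + (1−w)·μ₀ = 0.87529·249.9 + 0.12471·256.82 = 250.763.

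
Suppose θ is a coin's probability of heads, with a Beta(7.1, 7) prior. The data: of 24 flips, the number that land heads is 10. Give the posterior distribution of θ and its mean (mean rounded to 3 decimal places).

Posterior: Beta(17.1, 21); mean ≈ 0.449

The binomial likelihood is conjugate to the Beta prior: with 10 successes and 14 failures, the posterior is Beta(7.1+10, 7+14) = Beta(17.1, 21).
E[θ | data] = 17.1/(17.1+21) = 0.449.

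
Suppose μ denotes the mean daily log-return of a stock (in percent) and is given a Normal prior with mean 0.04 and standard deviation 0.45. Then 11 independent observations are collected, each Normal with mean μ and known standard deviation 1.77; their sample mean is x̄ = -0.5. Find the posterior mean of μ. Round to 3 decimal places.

With known σ, the Normal prior is conjugate. Weight on the data is w = (n/σ²)/(n/σ² + 1/τ₀²) = 3.51112/(3.51112+4.93827) = 0.41555.
Posterior mean = w·x̄ + (1−w)·μ₀ = 0.41555·-0.5 + 0.58445·0.04 = -0.184.

Posterior mean ≈ -0.184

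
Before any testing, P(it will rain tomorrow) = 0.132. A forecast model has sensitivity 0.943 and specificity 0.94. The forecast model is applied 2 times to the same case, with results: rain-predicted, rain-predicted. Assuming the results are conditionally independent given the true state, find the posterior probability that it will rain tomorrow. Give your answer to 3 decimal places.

Posterior P(H) ≈ 0.974

With H the event that it will rain tomorrow, the joint likelihood of the observed sequence is P(data|H) = 0.943·0.943 = 0.88925 and P(data|¬H) = 0.06·0.06 = 0.0036000.
Bayes: P(H|data) = 0.132·0.88925 / (0.132·0.88925 + 0.868·0.0036000) = 0.11738/0.12051 = 0.9741.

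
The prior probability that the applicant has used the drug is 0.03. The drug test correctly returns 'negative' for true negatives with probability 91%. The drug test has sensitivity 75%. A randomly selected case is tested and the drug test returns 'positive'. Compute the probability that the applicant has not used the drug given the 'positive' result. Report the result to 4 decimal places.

P(¬H | E) ≈ 0.7951

Let H be the event that the applicant has used the drug. P(H) = 0.03, so P(¬H) = 0.97. With E the 'positive' result, P(E|H) = 0.75 and P(E|¬H) = 0.09.
P(E) = 0.75·0.03 + 0.09·0.97 = 0.022500 + 0.087300 = 0.10980.
By Bayes' theorem, P(H|E) = 0.022500 / 0.10980 = 0.2049. Hence P(¬H|E) = 1 − 0.2049 = 0.7951.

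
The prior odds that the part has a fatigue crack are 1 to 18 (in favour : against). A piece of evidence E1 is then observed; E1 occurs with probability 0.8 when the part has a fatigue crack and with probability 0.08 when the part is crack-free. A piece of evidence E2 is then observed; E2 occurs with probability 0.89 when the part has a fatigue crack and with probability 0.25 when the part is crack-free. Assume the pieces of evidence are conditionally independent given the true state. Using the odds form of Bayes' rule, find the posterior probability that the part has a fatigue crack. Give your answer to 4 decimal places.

Prior odds = 1/18 = 0.055556.
Likelihood ratio for E1 = 0.8/0.08 = 10.000.
Likelihood ratio for E2 = 0.89/0.25 = 3.5600.
Posterior odds = prior odds × LR₁ × LR₂ = 1.9778.
Posterior probability = odds/(1+odds) = 1.9778/2.9778 = 0.6642.

Posterior probability ≈ 0.6642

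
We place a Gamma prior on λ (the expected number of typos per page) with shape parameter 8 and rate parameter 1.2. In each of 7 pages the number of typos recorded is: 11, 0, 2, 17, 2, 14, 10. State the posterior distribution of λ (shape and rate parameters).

Posterior: Gamma(shape=64, rate=8.2)

Total count ∑xᵢ = 56 over n = 7 pages.
Gamma is conjugate to the Poisson likelihood: posterior is Gamma(shape = 8+56 = 64, rate = 1.2+7 = 8.2).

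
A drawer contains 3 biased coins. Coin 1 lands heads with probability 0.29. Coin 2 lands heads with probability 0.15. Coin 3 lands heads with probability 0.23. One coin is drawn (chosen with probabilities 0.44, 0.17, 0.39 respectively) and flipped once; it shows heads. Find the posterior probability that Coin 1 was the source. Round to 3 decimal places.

Tabulate prior·likelihood by source: [1] prior 0.44, lik 0.29, product 0.1276; [2] prior 0.17, lik 0.15, product 0.02550; [3] prior 0.39, lik 0.23, product 0.08970.
Normalizing constant = 0.24280; the posterior for Coin 1 is its product over the sum, 0.1276/0.24280 = 0.526.

Posterior probability ≈ 0.526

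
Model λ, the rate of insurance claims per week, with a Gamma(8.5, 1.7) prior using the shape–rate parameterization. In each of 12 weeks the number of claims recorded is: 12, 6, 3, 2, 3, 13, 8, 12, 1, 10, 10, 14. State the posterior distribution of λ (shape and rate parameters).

Posterior: Gamma(shape=102.5, rate=13.7)

Total count ∑xᵢ = 94 over n = 12 weeks.
Gamma is conjugate to the Poisson likelihood: posterior is Gamma(shape = 8.5+94 = 102.5, rate = 1.7+12 = 13.7).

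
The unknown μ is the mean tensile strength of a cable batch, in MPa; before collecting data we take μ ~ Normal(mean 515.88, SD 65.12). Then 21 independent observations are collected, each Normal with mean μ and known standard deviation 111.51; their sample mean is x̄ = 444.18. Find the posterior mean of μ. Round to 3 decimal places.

Posterior mean ≈ 452.965

Prior precision 1/τ₀² = 1/65.12² = 0.00023581; data precision n/σ² = 21/111.51² = 0.00168885.
Posterior precision = 0.00023581 + 0.00168885 = 0.00192467.
Posterior mean = (0.00023581·515.88 + 0.00168885·444.18) / 0.00192467 = 452.965.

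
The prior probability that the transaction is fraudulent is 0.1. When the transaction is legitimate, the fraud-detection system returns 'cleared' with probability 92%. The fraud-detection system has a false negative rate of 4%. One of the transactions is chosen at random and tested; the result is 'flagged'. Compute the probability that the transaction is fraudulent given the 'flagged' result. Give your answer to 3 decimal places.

Let H be the event that the transaction is fraudulent. P(H) = 0.1, so P(¬H) = 0.9. With E the 'flagged' result, P(E|H) = 0.96 and P(E|¬H) = 0.08.
P(E) = 0.96·0.1 + 0.08·0.9 = 0.096000 + 0.072000 = 0.16800.
By Bayes' theorem, P(H|E) = 0.096000 / 0.16800 = 0.571.

P(H | E) ≈ 0.571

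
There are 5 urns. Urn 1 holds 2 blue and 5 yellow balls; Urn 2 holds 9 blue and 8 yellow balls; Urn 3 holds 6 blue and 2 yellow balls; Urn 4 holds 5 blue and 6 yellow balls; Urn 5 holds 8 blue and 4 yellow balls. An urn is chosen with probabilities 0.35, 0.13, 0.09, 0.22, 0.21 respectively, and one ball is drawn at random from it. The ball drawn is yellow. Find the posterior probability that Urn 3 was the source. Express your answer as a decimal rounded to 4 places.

Posterior probability ≈ 0.0430

Tabulate prior·likelihood by source: [1] prior 0.35, lik 0.7143, product 0.2500; [2] prior 0.13, lik 0.4706, product 0.06118; [3] prior 0.09, lik 0.25, product 0.02250; [4] prior 0.22, lik 0.5455, product 0.1200; [5] prior 0.21, lik 0.3333, product 0.07000.
Normalizing constant = 0.52368; the posterior for Urn 3 is its product over the sum, 0.02250/0.52368 = 0.0430.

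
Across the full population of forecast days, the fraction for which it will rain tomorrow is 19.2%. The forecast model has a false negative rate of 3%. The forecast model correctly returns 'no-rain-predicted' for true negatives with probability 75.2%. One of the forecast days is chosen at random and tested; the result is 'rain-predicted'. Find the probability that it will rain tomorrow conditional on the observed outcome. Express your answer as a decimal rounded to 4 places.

P(H | E) ≈ 0.4817

Write H for 'it will rain tomorrow'. Prior odds H:¬H = 0.192/0.808 = 0.23762. For the 'rain-predicted' outcome, the likelihood ratio is 0.97/0.248 = 3.9113.
Posterior odds = 0.23762 × 3.9113 = 0.92942, so P(H|E) = 0.92942/(1+0.92942) = 0.4817.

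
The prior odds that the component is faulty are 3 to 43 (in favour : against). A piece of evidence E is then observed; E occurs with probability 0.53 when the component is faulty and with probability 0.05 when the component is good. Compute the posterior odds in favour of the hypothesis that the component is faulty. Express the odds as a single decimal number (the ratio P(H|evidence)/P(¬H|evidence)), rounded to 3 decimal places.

Posterior odds ≈ 0.740

Prior odds = 3/43 = 0.069767.
Likelihood ratio for E = 0.53/0.05 = 10.600.
Posterior odds = prior odds × LR = 0.73953.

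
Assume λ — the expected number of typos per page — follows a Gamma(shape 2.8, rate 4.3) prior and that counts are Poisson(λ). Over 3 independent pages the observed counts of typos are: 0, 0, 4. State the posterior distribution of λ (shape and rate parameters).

Posterior: Gamma(shape=6.8, rate=7.3)

Total count ∑xᵢ = 4 over n = 3 pages.
Gamma is conjugate to the Poisson likelihood: posterior is Gamma(shape = 2.8+4 = 6.8, rate = 4.3+3 = 7.3).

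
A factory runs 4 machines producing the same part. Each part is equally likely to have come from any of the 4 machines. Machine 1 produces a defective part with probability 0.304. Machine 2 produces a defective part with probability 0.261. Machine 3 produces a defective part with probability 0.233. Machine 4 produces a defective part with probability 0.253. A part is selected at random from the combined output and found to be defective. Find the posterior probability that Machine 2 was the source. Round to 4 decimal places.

P(defective|M1) = 0.304; P(defective|M2) = 0.261; P(defective|M3) = 0.233; P(defective|M4) = 0.253.
Prior × likelihood for each source: 0.25·0.304=0.07600, 0.25·0.261=0.06525, 0.25·0.233=0.05825, 0.25·0.253=0.06325. Summing gives P(defective) = 0.26275.
P(Machine 2 | defective) = 0.06525 / 0.26275 = 0.2483.

Posterior probability ≈ 0.2483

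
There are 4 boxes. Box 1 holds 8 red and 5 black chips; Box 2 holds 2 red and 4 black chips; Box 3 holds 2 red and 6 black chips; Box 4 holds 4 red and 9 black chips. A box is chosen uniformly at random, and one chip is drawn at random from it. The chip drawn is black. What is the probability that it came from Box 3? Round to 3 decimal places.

Tabulate prior·likelihood by source: [1] prior 0.25, lik 0.3846, product 0.09615; [2] prior 0.25, lik 0.6667, product 0.1667; [3] prior 0.25, lik 0.75, product 0.1875; [4] prior 0.25, lik 0.6923, product 0.1731.
Normalizing constant = 0.62340; the posterior for Box 3 is its product over the sum, 0.1875/0.62340 = 0.301.

Posterior probability ≈ 0.301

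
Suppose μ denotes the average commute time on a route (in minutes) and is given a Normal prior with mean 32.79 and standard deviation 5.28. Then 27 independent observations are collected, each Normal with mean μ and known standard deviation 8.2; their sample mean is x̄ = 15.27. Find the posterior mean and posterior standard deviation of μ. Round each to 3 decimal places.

Posterior mean ≈ 16.707; posterior SD ≈ 1.512

With known σ, the Normal prior is conjugate. Weight on the data is w = (n/σ²)/(n/σ² + 1/τ₀²) = 0.401547/(0.401547+0.0358701) = 0.91800.
Posterior mean = w·x̄ + (1−w)·μ₀ = 0.91800·15.27 + 0.082004·32.79 = 16.707. Posterior variance = 1/(0.401547+0.0358701) = 2.28615, so SD = 1.512.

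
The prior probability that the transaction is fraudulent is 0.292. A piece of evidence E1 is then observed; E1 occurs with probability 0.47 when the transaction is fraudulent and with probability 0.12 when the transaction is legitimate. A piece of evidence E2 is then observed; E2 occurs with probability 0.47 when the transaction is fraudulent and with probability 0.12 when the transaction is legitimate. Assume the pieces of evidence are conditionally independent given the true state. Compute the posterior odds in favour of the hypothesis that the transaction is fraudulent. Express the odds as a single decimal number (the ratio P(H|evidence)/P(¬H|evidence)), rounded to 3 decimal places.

Posterior odds ≈ 6.327

Prior odds = 0.292/(1−0.292) = 0.41243.
Likelihood ratio for E1 = 0.47/0.12 = 3.9167.
Likelihood ratio for E2 = 0.47/0.12 = 3.9167.
Posterior odds = prior odds × LR₁ × LR₂ = 6.3268.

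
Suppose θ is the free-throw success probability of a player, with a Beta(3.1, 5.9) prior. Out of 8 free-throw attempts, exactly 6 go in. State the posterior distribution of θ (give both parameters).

Posterior: Beta(9.1, 7.9)

The binomial likelihood is conjugate to the Beta prior: with 6 successes and 2 failures, the posterior is Beta(3.1+6, 5.9+2) = Beta(9.1, 7.9).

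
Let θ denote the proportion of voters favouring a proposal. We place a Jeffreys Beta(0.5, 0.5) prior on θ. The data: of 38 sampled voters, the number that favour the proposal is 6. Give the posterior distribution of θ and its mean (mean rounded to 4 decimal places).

Posterior: Beta(6.5, 32.5); mean ≈ 0.1667

Observing 6 successes and 32 failures updates Beta(0.5, 0.5) by adding the success and failure counts to the two shape parameters: α = 0.5+6 = 6.5, β = 0.5+32 = 32.5.
Posterior mean = α/(α+β) = 6.5/39 = 0.1667.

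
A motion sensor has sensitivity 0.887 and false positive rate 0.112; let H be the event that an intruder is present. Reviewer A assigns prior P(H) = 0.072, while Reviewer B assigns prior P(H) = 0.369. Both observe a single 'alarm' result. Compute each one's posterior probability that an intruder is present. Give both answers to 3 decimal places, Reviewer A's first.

P('+'|H) = 0.887, P('+'|¬H) = 0.112.
Reviewer A: numerator 0.887·0.072 = 0.063864; evidence = 0.063864+0.112·0.928 = 0.16780; posterior = 0.381.
Reviewer B: numerator 0.887·0.369 = 0.32730; evidence = 0.32730+0.112·0.631 = 0.39798; posterior = 0.822.

Reviewer A: 0.381; Reviewer B: 0.822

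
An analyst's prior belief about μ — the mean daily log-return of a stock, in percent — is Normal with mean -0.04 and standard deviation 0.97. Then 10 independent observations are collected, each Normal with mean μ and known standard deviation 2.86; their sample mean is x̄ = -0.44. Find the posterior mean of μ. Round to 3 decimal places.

Posterior mean ≈ -0.254

Prior precision 1/τ₀² = 1/0.97² = 1.06281; data precision n/σ² = 10/2.86² = 1.22255.
Posterior precision = 1.06281 + 1.22255 = 2.28537.
Posterior mean = (1.06281·-0.04 + 1.22255·-0.44) / 2.28537 = -0.254.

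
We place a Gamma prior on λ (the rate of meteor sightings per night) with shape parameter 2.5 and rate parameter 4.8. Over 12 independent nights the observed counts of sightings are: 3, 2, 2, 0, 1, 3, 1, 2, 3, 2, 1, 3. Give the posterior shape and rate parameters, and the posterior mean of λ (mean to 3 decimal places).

Posterior: Gamma(shape=25.5, rate=16.8); mean ≈ 1.518

The Poisson likelihood adds the total count to the shape and the number of exposure periods to the rate. Here ∑xᵢ = 23 and n = 12, so shape 2.5→25.5 and rate 4.8→16.8.
E[λ | data] = 25.5/16.8 = 1.518.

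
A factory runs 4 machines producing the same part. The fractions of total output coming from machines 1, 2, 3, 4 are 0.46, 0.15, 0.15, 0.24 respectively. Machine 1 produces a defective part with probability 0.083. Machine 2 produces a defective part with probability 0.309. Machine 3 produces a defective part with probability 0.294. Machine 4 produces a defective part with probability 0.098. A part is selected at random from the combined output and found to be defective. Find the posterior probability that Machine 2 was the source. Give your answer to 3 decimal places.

Posterior probability ≈ 0.305

P(defective|M1) = 0.083; P(defective|M2) = 0.309; P(defective|M3) = 0.294; P(defective|M4) = 0.098.
Prior × likelihood for each source: 0.46·0.083=0.03818, 0.15·0.309=0.04635, 0.15·0.294=0.04410, 0.24·0.098=0.02352. Summing gives P(defective) = 0.15215.
P(Machine 2 | defective) = 0.04635 / 0.15215 = 0.305.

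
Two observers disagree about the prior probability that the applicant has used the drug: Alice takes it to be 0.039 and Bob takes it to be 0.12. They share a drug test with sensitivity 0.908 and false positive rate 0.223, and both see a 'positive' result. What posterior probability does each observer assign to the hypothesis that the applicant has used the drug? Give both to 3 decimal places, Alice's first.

The likelihood ratio for a 'positive' result is 0.908/0.223 = 4.0717.
Alice: prior odds 0.039/0.961 = 0.040583; posterior odds 0.16524; posterior probability 0.142.
Bob: prior odds 0.12/0.88 = 0.13636; posterior odds 0.55524; posterior probability 0.357.

Alice: 0.142; Bob: 0.357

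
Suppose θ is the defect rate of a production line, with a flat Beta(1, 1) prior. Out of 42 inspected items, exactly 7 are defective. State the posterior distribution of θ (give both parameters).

Posterior: Beta(8, 36)

Observing 7 successes and 35 failures updates Beta(1, 1) by adding the success and failure counts to the two shape parameters: α = 1+7 = 8, β = 1+35 = 36.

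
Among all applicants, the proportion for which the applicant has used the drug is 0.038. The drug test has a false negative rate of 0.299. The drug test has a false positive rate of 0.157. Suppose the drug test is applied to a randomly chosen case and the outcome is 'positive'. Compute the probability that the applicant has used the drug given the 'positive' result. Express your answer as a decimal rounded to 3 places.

P(H | E) ≈ 0.150

Write H for 'the applicant has used the drug'. Prior odds H:¬H = 0.038/0.962 = 0.039501. For the 'positive' outcome, the likelihood ratio is 0.701/0.157 = 4.4650.
Posterior odds = 0.039501 × 4.4650 = 0.17637, so P(H|E) = 0.17637/(1+0.17637) = 0.150.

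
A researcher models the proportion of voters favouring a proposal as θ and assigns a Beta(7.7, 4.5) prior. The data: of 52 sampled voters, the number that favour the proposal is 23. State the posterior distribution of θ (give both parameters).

Observing 23 successes and 29 failures updates Beta(7.7, 4.5) by adding the success and failure counts to the two shape parameters: α = 7.7+23 = 30.7, β = 4.5+29 = 33.5.

Posterior: Beta(30.7, 33.5)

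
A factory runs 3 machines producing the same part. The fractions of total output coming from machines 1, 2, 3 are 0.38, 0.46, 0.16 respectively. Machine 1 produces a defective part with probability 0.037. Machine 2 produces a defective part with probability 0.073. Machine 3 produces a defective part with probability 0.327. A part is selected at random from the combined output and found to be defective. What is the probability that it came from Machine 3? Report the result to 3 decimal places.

Posterior probability ≈ 0.523

P(defective|M1) = 0.037; P(defective|M2) = 0.073; P(defective|M3) = 0.327.
Prior × likelihood for each source: 0.38·0.037=0.01406, 0.46·0.073=0.03358, 0.16·0.327=0.05232. Summing gives P(defective) = 0.099960.
P(Machine 3 | defective) = 0.05232 / 0.099960 = 0.523.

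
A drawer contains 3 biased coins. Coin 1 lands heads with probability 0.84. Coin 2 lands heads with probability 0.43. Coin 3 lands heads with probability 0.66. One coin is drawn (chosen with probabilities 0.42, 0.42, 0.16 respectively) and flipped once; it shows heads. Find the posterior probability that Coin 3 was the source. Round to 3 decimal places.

Tabulate prior·likelihood by source: [1] prior 0.42, lik 0.84, product 0.3528; [2] prior 0.42, lik 0.43, product 0.1806; [3] prior 0.16, lik 0.66, product 0.1056.
Normalizing constant = 0.63900; the posterior for Coin 3 is its product over the sum, 0.1056/0.63900 = 0.165.

Posterior probability ≈ 0.165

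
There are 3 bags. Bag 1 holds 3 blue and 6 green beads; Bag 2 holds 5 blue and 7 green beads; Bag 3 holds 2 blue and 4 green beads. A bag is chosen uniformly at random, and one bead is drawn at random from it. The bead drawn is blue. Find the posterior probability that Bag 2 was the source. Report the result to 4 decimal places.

Tabulate prior·likelihood by source: [1] prior 0.333333, lik 0.3333, product 0.1111; [2] prior 0.333333, lik 0.4167, product 0.1389; [3] prior 0.333333, lik 0.3333, product 0.1111.
Normalizing constant = 0.36111; the posterior for Bag 2 is its product over the sum, 0.1389/0.36111 = 0.3846.

Posterior probability ≈ 0.3846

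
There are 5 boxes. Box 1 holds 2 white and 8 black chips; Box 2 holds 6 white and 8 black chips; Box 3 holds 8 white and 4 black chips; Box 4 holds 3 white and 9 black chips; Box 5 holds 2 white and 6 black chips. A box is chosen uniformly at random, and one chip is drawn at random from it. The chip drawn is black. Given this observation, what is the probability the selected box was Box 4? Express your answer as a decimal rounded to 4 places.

P(black|Box 1) = 0.8; P(black|Box 2) = 0.5714; P(black|Box 3) = 0.3333; P(black|Box 4) = 0.75; P(black|Box 5) = 0.75.
Prior × likelihood for each source: 0.2·0.8=0.1600, 0.2·0.5714=0.1143, 0.2·0.3333=0.06667, 0.2·0.75=0.1500, 0.2·0.75=0.1500. Summing gives P(black) = 0.64095.
P(Box 4 | black) = 0.1500 / 0.64095 = 0.2340.

Posterior probability ≈ 0.2340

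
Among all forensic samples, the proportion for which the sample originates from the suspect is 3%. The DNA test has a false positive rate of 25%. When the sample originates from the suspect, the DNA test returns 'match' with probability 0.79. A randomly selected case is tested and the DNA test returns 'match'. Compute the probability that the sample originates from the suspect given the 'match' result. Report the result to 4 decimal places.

Let H be the event that the sample originates from the suspect. P(H) = 0.03, so P(¬H) = 0.97. With E the 'match' result, P(E|H) = 0.79 and P(E|¬H) = 0.25.
P(E) = 0.79·0.03 + 0.25·0.97 = 0.023700 + 0.24250 = 0.26620.
By Bayes' theorem, P(H|E) = 0.023700 / 0.26620 = 0.0890.

P(H | E) ≈ 0.0890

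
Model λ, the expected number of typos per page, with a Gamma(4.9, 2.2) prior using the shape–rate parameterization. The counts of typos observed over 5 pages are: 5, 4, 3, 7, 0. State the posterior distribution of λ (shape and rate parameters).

Posterior: Gamma(shape=23.9, rate=7.2)

Total count ∑xᵢ = 19 over n = 5 pages.
Gamma is conjugate to the Poisson likelihood: posterior is Gamma(shape = 4.9+19 = 23.9, rate = 2.2+5 = 7.2).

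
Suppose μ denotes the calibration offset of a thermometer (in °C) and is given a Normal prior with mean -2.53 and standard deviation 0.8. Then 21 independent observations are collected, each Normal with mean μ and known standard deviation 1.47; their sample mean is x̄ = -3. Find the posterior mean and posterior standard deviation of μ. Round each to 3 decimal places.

Prior precision 1/τ₀² = 1/0.8² = 1.56250; data precision n/σ² = 21/1.47² = 9.71817.
Posterior precision = 1.56250 + 9.71817 = 11.2807, giving posterior SD = 1/√11.2807 = 0.298.
Posterior mean = (1.56250·-2.53 + 9.71817·-3) / 11.2807 = -2.935.

Posterior mean ≈ -2.935; posterior SD ≈ 0.298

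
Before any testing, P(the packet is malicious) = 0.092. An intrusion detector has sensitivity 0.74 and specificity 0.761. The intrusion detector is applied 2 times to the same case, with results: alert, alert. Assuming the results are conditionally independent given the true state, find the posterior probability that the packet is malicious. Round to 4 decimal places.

Posterior P(H) ≈ 0.4927

Let H be the event that the packet is malicious; start with P(H) = 0.092. P('alert'|H) = 0.74, P('alert'|¬H) = 0.239.
Update on result 1 ('alert'): P(H) ← 0.74·0.0920 / (0.74·0.0920 + 0.239·0.9080) = 0.068080/0.28509 = 0.2388.
Update on result 2 ('alert'): P(H) ← 0.74·0.2388 / (0.74·0.2388 + 0.239·0.7612) = 0.17671/0.35864 = 0.4927.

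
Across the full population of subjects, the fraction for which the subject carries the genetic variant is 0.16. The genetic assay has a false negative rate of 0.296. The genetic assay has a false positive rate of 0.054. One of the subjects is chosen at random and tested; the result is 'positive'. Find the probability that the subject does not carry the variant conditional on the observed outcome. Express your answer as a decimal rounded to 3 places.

Write H for 'the subject carries the genetic variant'. Prior odds H:¬H = 0.16/0.84 = 0.19048. For the 'positive' outcome, the likelihood ratio is 0.704/0.054 = 13.037.
Posterior odds = 0.19048 × 13.037 = 2.4832, so P(H|E) = 2.4832/(1+2.4832) = 0.713. Then P(¬H|E) = 1 − 0.713 = 0.287.

P(¬H | E) ≈ 0.287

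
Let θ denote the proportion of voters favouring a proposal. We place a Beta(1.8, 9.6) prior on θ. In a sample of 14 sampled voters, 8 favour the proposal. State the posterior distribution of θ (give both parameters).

Observing 8 successes and 6 failures updates Beta(1.8, 9.6) by adding the success and failure counts to the two shape parameters: α = 1.8+8 = 9.8, β = 9.6+6 = 15.6.

Posterior: Beta(9.8, 15.6)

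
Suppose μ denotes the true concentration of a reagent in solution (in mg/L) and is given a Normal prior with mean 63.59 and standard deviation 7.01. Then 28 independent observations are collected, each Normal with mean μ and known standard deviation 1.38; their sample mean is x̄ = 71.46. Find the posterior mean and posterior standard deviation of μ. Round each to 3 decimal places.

Posterior mean ≈ 71.449; posterior SD ≈ 0.261

Prior precision 1/τ₀² = 1/7.01² = 0.0203500; data precision n/σ² = 28/1.38² = 14.7028.
Posterior precision = 0.0203500 + 14.7028 = 14.7231, giving posterior SD = 1/√14.7231 = 0.261.
Posterior mean = (0.0203500·63.59 + 14.7028·71.46) / 14.7231 = 71.449.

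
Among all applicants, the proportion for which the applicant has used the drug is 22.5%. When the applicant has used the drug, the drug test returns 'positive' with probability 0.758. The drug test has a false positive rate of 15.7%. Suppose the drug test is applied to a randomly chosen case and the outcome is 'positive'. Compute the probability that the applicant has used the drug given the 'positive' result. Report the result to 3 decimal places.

P(H | E) ≈ 0.584

Let H be the event that the applicant has used the drug. P(H) = 0.225, so P(¬H) = 0.775. With E the 'positive' result, P(E|H) = 0.758 and P(E|¬H) = 0.157.
P(E) = 0.758·0.225 + 0.157·0.775 = 0.17055 + 0.12168 = 0.29223.
By Bayes' theorem, P(H|E) = 0.17055 / 0.29223 = 0.584.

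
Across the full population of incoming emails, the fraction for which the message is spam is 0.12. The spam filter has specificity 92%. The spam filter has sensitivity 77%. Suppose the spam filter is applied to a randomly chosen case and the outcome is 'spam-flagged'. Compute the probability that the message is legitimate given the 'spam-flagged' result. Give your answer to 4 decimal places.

P(¬H | E) ≈ 0.4324

Write H for 'the message is spam'. Prior odds H:¬H = 0.12/0.88 = 0.13636. For the 'spam-flagged' outcome, the likelihood ratio is 0.77/0.08 = 9.6250.
Posterior odds = 0.13636 × 9.6250 = 1.3125, so P(H|E) = 1.3125/(1+1.3125) = 0.5676. Then P(¬H|E) = 1 − 0.5676 = 0.4324.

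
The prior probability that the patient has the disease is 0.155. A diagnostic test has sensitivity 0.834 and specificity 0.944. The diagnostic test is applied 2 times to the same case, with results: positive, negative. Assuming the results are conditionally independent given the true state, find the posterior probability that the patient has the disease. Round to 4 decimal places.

Let H be the event that the patient has the disease; start with P(H) = 0.155. P('positive'|H) = 0.834, P('positive'|¬H) = 0.056.
Update on result 1 ('positive'): P(H) ← 0.834·0.1550 / (0.834·0.1550 + 0.056·0.8450) = 0.12927/0.17659 = 0.7320.
Update on result 2 ('negative'): P(H) ← 0.166·0.7320 / (0.166·0.7320 + 0.944·0.2680) = 0.12152/0.37448 = 0.3245.

Posterior P(H) ≈ 0.3245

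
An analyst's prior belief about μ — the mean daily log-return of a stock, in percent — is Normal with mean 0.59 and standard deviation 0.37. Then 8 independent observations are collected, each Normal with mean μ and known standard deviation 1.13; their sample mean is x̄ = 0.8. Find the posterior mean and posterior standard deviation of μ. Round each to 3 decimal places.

With known σ, the Normal prior is conjugate. Weight on the data is w = (n/σ²)/(n/σ² + 1/τ₀²) = 6.26517/(6.26517+7.30460) = 0.46170.
Posterior mean = w·x̄ + (1−w)·μ₀ = 0.46170·0.8 + 0.53830·0.59 = 0.687. Posterior variance = 1/(6.26517+7.30460) = 0.0736932, so SD = 0.271.

Posterior mean ≈ 0.687; posterior SD ≈ 0.271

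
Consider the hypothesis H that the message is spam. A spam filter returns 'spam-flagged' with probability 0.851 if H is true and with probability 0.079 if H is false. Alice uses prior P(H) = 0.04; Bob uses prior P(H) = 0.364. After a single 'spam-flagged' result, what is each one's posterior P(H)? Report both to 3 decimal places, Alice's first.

Alice: 0.310; Bob: 0.860

P('+'|H) = 0.851, P('+'|¬H) = 0.079.
Alice: numerator 0.851·0.04 = 0.034040; evidence = 0.034040+0.079·0.96 = 0.10988; posterior = 0.310.
Bob: numerator 0.851·0.364 = 0.30976; evidence = 0.30976+0.079·0.636 = 0.36001; posterior = 0.860.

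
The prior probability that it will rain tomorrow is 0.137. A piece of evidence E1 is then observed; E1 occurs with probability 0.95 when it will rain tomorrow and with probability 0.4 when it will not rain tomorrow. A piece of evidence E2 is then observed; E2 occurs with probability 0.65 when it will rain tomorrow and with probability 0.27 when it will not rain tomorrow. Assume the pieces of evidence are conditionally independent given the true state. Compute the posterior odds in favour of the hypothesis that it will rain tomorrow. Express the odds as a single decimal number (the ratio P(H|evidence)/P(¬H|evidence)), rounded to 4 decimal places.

Posterior odds ≈ 0.9077

Prior odds = 0.137/(1−0.137) = 0.15875.
Likelihood ratio for E1 = 0.95/0.4 = 2.3750.
Likelihood ratio for E2 = 0.65/0.27 = 2.4074.
Posterior odds = prior odds × LR₁ × LR₂ = 0.90766.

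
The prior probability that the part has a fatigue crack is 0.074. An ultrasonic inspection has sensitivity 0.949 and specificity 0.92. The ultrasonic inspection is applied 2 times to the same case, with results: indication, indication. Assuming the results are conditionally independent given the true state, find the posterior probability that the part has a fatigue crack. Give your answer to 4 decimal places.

Let H be the event that the part has a fatigue crack; start with P(H) = 0.074. P('indication'|H) = 0.949, P('indication'|¬H) = 0.08.
Update on result 1 ('indication'): P(H) ← 0.949·0.0740 / (0.949·0.0740 + 0.08·0.9260) = 0.070226/0.14431 = 0.4866.
Update on result 2 ('indication'): P(H) ← 0.949·0.4866 / (0.949·0.4866 + 0.08·0.5134) = 0.46183/0.50290 = 0.9183.

Posterior P(H) ≈ 0.9183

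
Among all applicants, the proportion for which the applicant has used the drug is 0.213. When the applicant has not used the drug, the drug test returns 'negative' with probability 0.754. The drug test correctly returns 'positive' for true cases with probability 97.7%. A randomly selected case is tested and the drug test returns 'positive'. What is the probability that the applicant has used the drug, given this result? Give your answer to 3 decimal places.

Let H be the event that the applicant has used the drug. P(H) = 0.213, so P(¬H) = 0.787. With E the 'positive' result, P(E|H) = 0.977 and P(E|¬H) = 0.246.
P(E) = 0.977·0.213 + 0.246·0.787 = 0.20810 + 0.19360 = 0.40170.
By Bayes' theorem, P(H|E) = 0.20810 / 0.40170 = 0.518.

P(H | E) ≈ 0.518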